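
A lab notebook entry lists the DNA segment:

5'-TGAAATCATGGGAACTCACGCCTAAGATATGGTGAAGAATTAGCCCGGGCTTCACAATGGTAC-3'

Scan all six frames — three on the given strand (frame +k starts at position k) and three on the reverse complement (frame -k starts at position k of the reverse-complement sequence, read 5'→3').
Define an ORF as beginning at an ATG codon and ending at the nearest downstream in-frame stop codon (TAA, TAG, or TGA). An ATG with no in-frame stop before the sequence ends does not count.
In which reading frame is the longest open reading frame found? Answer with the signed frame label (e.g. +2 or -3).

Reverse complement (5'→3'): GTACCATTGTGAAGCCCGGGCTAATTCTTCACCATATCTTAGGCGTGAGTTCCCATGATTTCA
Frame +1: TGA AAT CAT GGG AAC TCA CGC CTA AGA TAT GGT GAA GAA TTA GCC CGG GCT TCA CAA TGG TAC — no ATG→stop ORF.
Frame +2: GAA ATC ATG GGA ACT CAC GCC TAA GAT ATG GTG AAG AAT TAG CCC GGG CTT CAC AAT GGT — ATG at 8, stop TAA at 23 → 18 nt; ATG at 29, stop TAG at 41 → 15 nt.
Frame +3: AAA TCA TGG GAA CTC ACG CCT AAG ATA TGG TGA AGA ATT AGC CCG GGC TTC ACA ATG GTA — no ATG→stop ORF.
Frame -1: GTA CCA TTG TGA AGC CCG GGC TAA TTC TTC ACC ATA TCT TAG GCG TGA GTT CCC ATG ATT TCA — no ATG→stop ORF.
Frame -2: TAC CAT TGT GAA GCC CGG GCT AAT TCT TCA CCA TAT CTT AGG CGT GAG TTC CCA TGA TTT — no ATG→stop ORF.
Frame -3: ACC ATT GTG AAG CCC GGG CTA ATT CTT CAC CAT ATC TTA GGC GTG AGT TCC CAT GAT TTC — no ATG→stop ORF.
Longest ORF is 18 nt in frame +2 (positions 8–25).

+2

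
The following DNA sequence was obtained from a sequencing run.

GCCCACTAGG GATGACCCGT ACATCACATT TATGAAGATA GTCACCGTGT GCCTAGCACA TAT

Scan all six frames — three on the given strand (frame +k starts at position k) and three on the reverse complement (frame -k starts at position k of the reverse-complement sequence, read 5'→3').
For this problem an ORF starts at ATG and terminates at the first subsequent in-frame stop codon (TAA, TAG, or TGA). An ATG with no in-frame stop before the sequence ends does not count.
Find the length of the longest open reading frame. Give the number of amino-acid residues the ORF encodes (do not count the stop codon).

7

Reverse complement (5'→3'): ATATGTGCTAGGCACACGGTGACTATCTTCATAAATGTGATGTACGGGTCATCCCTAGTGGGC
Frame +1: GCC CAC TAG GGA TGA CCC GTA CAT CAC ATT TAT GAA GAT AGT CAC CGT GTG CCT AGC ACA TAT — no ATG→stop ORF.
Frame +2: CCC ACT AGG GAT GAC CCG TAC ATC ACA TTT ATG AAG ATA GTC ACC GTG TGC CTA GCA CAT — no ATG→stop ORF.
Frame +3: CCA CTA GGG ATG ACC CGT ACA TCA CAT TTA TGA AGA TAG TCA CCG TGT GCC TAG CAC ATA — ATG at 12, stop TGA at 33 → 24 nt.
Frame -1: ATA TGT GCT AGG CAC ACG GTG ACT ATC TTC ATA AAT GTG ATG TAC GGG TCA TCC CTA GTG GGC — no ATG→stop ORF.
Frame -2: TAT GTG CTA GGC ACA CGG TGA CTA TCT TCA TAA ATG TGA TGT ACG GGT CAT CCC TAG TGG — ATG at 35, stop TGA at 38 → 6 nt.
Frame -3: ATG TGC TAG GCA CAC GGT GAC TAT CTT CAT AAA TGT GAT GTA CGG GTC ATC CCT AGT GGG — ATG at 3, stop TAG at 9 → 9 nt.
Longest: frame +3, positions 12–35, 24 nt = 8 codons = 7 aa. → 7 amino acids.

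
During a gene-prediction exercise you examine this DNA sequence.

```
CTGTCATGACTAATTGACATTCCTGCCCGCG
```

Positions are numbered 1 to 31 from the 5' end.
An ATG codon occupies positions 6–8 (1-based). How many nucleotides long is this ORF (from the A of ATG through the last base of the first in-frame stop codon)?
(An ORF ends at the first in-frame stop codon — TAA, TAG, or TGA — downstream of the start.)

Codons from position 6: ATG (6–8), ACT (9–11), AAT (12–14), TGA (15–17).
TGA is the first in-frame stop; ORF spans 6–17, 12 nucleotides.

12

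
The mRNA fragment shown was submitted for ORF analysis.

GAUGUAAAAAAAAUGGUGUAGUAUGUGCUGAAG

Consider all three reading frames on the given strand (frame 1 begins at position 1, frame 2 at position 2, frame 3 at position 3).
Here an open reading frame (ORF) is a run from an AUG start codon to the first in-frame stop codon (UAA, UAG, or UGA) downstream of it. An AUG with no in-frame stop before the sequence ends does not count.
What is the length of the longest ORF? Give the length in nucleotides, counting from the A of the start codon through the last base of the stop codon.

9

Frame 1: GAU GUA AAA AAA AUG GUG UAG UAU GUG CUG AAG — AUG at 13, stop UAG at 19 → 9 nt.
Frame 2: AUG UAA AAA AAA UGG UGU AGU AUG UGC UGA — AUG at 2, stop UAA at 5 → 6 nt; AUG at 23, stop UGA at 29 → 9 nt.
Frame 3: UGU AAA AAA AAU GGU GUA GUA UGU GCU GAA — no AUG→stop ORF.
Longest: frame 1, positions 13–21, 9 nt = 3 codons = 2 aa. → 9 nucleotides.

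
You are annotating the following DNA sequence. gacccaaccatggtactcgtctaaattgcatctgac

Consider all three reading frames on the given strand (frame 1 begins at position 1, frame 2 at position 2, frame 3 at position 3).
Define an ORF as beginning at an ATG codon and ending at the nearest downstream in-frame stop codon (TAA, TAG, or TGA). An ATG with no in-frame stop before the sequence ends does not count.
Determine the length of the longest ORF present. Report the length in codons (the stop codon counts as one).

Frame 1: GAC CCA ACC ATG GTA CTC GTC TAA ATT GCA TCT GAC — ATG at 10, stop TAA at 22 → 15 nt.
Frame 2: ACC CAA CCA TGG TAC TCG TCT AAA TTG CAT CTG — no ATG→stop ORF.
Frame 3: CCC AAC CAT GGT ACT CGT CTA AAT TGC ATC TGA — no ATG→stop ORF.
Longest: frame 1, positions 10–24, 15 nt = 5 codons = 4 aa. → 5 codons.

5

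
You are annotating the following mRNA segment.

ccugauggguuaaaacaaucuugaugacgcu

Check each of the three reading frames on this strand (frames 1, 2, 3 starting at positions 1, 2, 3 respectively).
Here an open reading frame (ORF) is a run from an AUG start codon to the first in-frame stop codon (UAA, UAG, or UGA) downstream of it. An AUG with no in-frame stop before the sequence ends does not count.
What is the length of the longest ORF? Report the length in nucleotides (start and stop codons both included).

Frame 1: CCU GAU GGG UUA AAA CAA UCU UGA UGA CGC — no AUG→stop ORF.
Frame 2: CUG AUG GGU UAA AAC AAU CUU GAU GAC GCU — AUG at 5, stop UAA at 11 → 9 nt.
Frame 3: UGA UGG GUU AAA ACA AUC UUG AUG ACG — no AUG→stop ORF.
Longest: frame 2, positions 5–13, 9 nt = 3 codons = 2 aa. → 9 nucleotides.

9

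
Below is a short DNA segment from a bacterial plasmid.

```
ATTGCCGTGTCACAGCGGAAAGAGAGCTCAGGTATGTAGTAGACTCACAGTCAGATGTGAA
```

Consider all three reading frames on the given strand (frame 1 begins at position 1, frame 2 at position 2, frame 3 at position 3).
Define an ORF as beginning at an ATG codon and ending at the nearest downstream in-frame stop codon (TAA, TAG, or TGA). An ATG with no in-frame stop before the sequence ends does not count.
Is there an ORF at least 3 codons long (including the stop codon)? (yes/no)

no

Frame 1: ATT GCC GTG TCA CAG CGG AAA GAG AGC TCA GGT ATG TAG TAG ACT CAC AGT CAG ATG TGA — ATG at 34, stop TAG at 37 → 6 nt; ATG at 55, stop TGA at 58 → 6 nt.
Frame 2: TTG CCG TGT CAC AGC GGA AAG AGA GCT CAG GTA TGT AGT AGA CTC ACA GTC AGA TGT GAA — no ATG→stop ORF.
Frame 3: TGC CGT GTC ACA GCG GAA AGA GAG CTC AGG TAT GTA GTA GAC TCA CAG TCA GAT GTG — no ATG→stop ORF.
Largest ORF found is 2 codons < 3, so no.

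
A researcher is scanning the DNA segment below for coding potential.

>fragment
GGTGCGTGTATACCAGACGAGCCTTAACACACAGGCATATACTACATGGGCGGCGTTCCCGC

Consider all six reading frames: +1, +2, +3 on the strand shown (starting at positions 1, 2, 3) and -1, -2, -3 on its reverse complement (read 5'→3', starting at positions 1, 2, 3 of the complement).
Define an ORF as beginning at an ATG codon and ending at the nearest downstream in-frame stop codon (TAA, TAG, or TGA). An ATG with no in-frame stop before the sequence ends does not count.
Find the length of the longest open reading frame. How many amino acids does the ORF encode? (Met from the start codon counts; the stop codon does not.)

Reverse complement (5'→3'): GCGGGAACGCCGCCCATGTAGTATATGCCTGTGTGTTAAGGCTCGTCTGGTATACACGCACC
Frame +1: GGT GCG TGT ATA CCA GAC GAG CCT TAA CAC ACA GGC ATA TAC TAC ATG GGC GGC GTT CCC — no ATG→stop ORF.
Frame +2: GTG CGT GTA TAC CAG ACG AGC CTT AAC ACA CAG GCA TAT ACT ACA TGG GCG GCG TTC CCG — no ATG→stop ORF.
Frame +3: TGC GTG TAT ACC AGA CGA GCC TTA ACA CAC AGG CAT ATA CTA CAT GGG CGG CGT TCC CGC — no ATG→stop ORF.
Frame -1: GCG GGA ACG CCG CCC ATG TAG TAT ATG CCT GTG TGT TAA GGC TCG TCT GGT ATA CAC GCA — ATG at 16, stop TAG at 19 → 6 nt; ATG at 25, stop TAA at 37 → 15 nt.
Frame -2: CGG GAA CGC CGC CCA TGT AGT ATA TGC CTG TGT GTT AAG GCT CGT CTG GTA TAC ACG CAC — no ATG→stop ORF.
Frame -3: GGG AAC GCC GCC CAT GTA GTA TAT GCC TGT GTG TTA AGG CTC GTC TGG TAT ACA CGC ACC — no ATG→stop ORF.
Longest: frame -1, positions 25–39, 15 nt = 5 codons = 4 aa. → 4 amino acids.

4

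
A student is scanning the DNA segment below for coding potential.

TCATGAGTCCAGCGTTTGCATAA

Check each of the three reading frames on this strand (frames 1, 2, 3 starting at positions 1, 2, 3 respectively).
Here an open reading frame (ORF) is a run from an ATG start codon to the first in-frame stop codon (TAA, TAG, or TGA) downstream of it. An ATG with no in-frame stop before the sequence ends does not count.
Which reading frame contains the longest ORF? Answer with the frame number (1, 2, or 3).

3

Frame 1: TCA TGA GTC CAG CGT TTG CAT — no ATG→stop ORF.
Frame 2: CAT GAG TCC AGC GTT TGC ATA — no ATG→stop ORF.
Frame 3: ATG AGT CCA GCG TTT GCA TAA — ATG at 3, stop TAA at 21 → 21 nt.
Longest ORF is 21 nt in frame 3 (positions 3–23).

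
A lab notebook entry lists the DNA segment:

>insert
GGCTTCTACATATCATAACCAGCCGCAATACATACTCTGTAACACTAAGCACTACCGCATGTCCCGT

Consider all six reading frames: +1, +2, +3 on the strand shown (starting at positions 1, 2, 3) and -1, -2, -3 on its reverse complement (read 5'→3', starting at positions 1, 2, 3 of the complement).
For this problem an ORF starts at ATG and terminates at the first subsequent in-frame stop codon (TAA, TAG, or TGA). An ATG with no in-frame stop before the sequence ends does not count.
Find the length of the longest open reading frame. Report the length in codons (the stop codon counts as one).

Reverse complement (5'→3'): ACGGGACATGCGGTAGTGCTTAGTGTTACAGAGTATGTATTGCGGCTGGTTATGATATGTAGAAGCC
Frame +1: GGC TTC TAC ATA TCA TAA CCA GCC GCA ATA CAT ACT CTG TAA CAC TAA GCA CTA CCG CAT GTC CCG — no ATG→stop ORF.
Frame +2: GCT TCT ACA TAT CAT AAC CAG CCG CAA TAC ATA CTC TGT AAC ACT AAG CAC TAC CGC ATG TCC CGT — no ATG→stop ORF.
Frame +3: CTT CTA CAT ATC ATA ACC AGC CGC AAT ACA TAC TCT GTA ACA CTA AGC ACT ACC GCA TGT CCC — no ATG→stop ORF.
Frame -1: ACG GGA CAT GCG GTA GTG CTT AGT GTT ACA GAG TAT GTA TTG CGG CTG GTT ATG ATA TGT AGA AGC — no ATG→stop ORF.
Frame -2: CGG GAC ATG CGG TAG TGC TTA GTG TTA CAG AGT ATG TAT TGC GGC TGG TTA TGA TAT GTA GAA GCC — ATG at 8, stop TAG at 14 → 9 nt; ATG at 35, stop TGA at 53 → 21 nt.
Frame -3: GGG ACA TGC GGT AGT GCT TAG TGT TAC AGA GTA TGT ATT GCG GCT GGT TAT GAT ATG TAG AAG — ATG at 57, stop TAG at 60 → 6 nt.
Longest: frame -2, positions 35–55, 21 nt = 7 codons = 6 aa. → 7 codons.

7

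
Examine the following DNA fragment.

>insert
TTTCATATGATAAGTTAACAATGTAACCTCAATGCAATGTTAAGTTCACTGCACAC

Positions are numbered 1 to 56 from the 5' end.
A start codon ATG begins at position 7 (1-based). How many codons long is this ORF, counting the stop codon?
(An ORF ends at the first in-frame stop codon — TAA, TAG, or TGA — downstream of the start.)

4

Codons from position 7: ATG (7–9), ATA (10–12), AGT (13–15), TAA (16–18).
TAA is the first in-frame stop; that's 4 codons including the stop.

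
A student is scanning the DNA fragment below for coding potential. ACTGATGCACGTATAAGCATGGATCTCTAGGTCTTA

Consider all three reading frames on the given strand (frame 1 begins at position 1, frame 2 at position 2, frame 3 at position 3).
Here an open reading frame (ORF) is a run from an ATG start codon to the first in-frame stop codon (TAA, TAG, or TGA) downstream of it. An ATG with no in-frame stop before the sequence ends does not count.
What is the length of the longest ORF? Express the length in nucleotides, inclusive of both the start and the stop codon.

12

Frame 1: ACT GAT GCA CGT ATA AGC ATG GAT CTC TAG GTC TTA — ATG at 19, stop TAG at 28 → 12 nt.
Frame 2: CTG ATG CAC GTA TAA GCA TGG ATC TCT AGG TCT — ATG at 5, stop TAA at 14 → 12 nt.
Frame 3: TGA TGC ACG TAT AAG CAT GGA TCT CTA GGT CTT — no ATG→stop ORF.
Longest: frame 1, positions 19–30, 12 nt = 4 codons = 3 aa. → 12 nucleotides.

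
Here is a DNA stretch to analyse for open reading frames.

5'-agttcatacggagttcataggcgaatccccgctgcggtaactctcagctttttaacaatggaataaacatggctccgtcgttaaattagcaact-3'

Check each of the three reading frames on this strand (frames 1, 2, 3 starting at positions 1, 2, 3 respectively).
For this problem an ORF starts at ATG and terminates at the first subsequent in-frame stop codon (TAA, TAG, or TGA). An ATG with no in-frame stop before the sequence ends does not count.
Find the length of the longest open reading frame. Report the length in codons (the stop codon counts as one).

7

Frame 1: AGT TCA TAC GGA GTT CAT AGG CGA ATC CCC GCT GCG GTA ACT CTC AGC TTT TTA ACA ATG GAA TAA ACA TGG CTC CGT CGT TAA ATT AGC AAC — ATG at 58, stop TAA at 64 → 9 nt.
Frame 2: GTT CAT ACG GAG TTC ATA GGC GAA TCC CCG CTG CGG TAA CTC TCA GCT TTT TAA CAA TGG AAT AAA CAT GGC TCC GTC GTT AAA TTA GCA ACT — no ATG→stop ORF.
Frame 3: TTC ATA CGG AGT TCA TAG GCG AAT CCC CGC TGC GGT AAC TCT CAG CTT TTT AAC AAT GGA ATA AAC ATG GCT CCG TCG TTA AAT TAG CAA — ATG at 69, stop TAG at 87 → 21 nt.
Longest: frame 3, positions 69–89, 21 nt = 7 codons = 6 aa. → 7 codons.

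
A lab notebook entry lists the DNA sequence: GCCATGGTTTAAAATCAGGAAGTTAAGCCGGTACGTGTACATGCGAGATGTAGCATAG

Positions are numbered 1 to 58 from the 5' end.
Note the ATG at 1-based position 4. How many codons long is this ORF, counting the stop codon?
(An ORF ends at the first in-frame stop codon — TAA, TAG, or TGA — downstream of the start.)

Codons from position 4: ATG (4–6), GTT (7–9), TAA (10–12).
TAA is the first in-frame stop; that's 3 codons including the stop.

3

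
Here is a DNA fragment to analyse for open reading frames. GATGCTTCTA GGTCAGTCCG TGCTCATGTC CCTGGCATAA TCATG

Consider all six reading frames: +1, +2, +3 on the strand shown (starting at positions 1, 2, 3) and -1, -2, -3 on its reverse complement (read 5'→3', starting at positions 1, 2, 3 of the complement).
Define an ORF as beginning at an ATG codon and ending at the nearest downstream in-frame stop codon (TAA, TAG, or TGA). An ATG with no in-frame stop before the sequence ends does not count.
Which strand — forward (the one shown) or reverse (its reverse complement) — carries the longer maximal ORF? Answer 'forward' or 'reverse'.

forward

Reverse complement (5'→3'): CATGATTATGCCAGGGACATGAGCACGGACTGACCTAGAAGCATC
Frame +1: GAT GCT TCT AGG TCA GTC CGT GCT CAT GTC CCT GGC ATA ATC ATG — no ATG→stop ORF.
Frame +2: ATG CTT CTA GGT CAG TCC GTG CTC ATG TCC CTG GCA TAA TCA — ATG at 2, stop TAA at 38 → 39 nt; ATG at 26, stop TAA at 38 → 15 nt.
Frame +3: TGC TTC TAG GTC AGT CCG TGC TCA TGT CCC TGG CAT AAT CAT — no ATG→stop ORF.
Frame -1: CAT GAT TAT GCC AGG GAC ATG AGC ACG GAC TGA CCT AGA AGC ATC — ATG at 19, stop TGA at 31 → 15 nt.
Frame -2: ATG ATT ATG CCA GGG ACA TGA GCA CGG ACT GAC CTA GAA GCA — ATG at 2, stop TGA at 20 → 21 nt; ATG at 8, stop TGA at 20 → 15 nt.
Frame -3: TGA TTA TGC CAG GGA CAT GAG CAC GGA CTG ACC TAG AAG CAT — no ATG→stop ORF.
Forward-strand max 39 nt; reverse-strand max 21 nt. The forward strand has the longer ORF.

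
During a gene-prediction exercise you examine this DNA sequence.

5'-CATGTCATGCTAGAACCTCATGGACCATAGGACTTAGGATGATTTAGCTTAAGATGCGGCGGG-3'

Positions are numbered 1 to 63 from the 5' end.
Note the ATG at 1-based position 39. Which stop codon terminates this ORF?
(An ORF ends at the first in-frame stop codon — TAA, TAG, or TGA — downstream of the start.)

Codons from position 39: ATG (39–41), ATT (42–44), TAG (45–47).
The first in-frame stop codon is TAG.

TAG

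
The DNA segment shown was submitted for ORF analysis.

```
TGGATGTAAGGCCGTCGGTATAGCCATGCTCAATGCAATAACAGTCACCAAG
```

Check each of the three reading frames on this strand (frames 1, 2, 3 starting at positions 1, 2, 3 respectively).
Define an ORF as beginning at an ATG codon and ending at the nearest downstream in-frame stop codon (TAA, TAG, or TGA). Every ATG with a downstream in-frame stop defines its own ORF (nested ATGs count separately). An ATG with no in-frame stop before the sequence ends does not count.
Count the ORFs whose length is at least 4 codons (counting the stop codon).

0

Frame 1: TGG ATG TAA GGC CGT CGG TAT AGC CAT GCT CAA TGC AAT AAC AGT CAC CAA — ATG at 4, stop TAA at 7 → 6 nt.
Frame 2: GGA TGT AAG GCC GTC GGT ATA GCC ATG CTC AAT GCA ATA ACA GTC ACC AAG — no ATG→stop ORF.
Frame 3: GAT GTA AGG CCG TCG GTA TAG CCA TGC TCA ATG CAA TAA CAG TCA CCA — ATG at 33, stop TAA at 39 → 9 nt.
No ORF reaches 4 codons. Count = 0.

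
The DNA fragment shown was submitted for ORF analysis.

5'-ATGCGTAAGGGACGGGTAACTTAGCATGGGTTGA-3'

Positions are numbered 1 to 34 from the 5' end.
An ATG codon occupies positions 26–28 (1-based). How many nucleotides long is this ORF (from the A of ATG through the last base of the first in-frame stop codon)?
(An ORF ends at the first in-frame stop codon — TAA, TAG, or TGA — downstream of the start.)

9

Codons from position 26: ATG (26–28), GGT (29–31), TGA (32–34).
TGA is the first in-frame stop; ORF spans 26–34, 9 nucleotides.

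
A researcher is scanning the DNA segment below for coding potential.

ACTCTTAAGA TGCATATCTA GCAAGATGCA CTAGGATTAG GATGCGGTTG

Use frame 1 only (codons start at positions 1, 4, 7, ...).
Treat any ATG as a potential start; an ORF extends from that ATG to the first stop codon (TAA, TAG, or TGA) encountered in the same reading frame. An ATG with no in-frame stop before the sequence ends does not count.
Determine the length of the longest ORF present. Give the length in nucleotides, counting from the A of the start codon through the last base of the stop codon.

12

Frame 1: ACT CTT AAG ATG CAT ATC TAG CAA GAT GCA CTA GGA TTA GGA TGC GGT — ATG at 10, stop TAG at 19 → 12 nt.
Longest: frame 1, positions 10–21, 12 nt = 4 codons = 3 aa. → 12 nucleotides.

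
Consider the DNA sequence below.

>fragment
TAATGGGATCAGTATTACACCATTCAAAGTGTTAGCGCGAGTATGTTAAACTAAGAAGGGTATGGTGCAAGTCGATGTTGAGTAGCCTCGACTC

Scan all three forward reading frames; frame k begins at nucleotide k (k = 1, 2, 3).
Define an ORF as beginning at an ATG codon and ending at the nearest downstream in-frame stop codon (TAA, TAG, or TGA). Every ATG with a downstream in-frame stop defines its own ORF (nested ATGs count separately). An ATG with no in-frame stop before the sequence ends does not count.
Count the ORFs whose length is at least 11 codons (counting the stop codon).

Frame 1: TAA TGG GAT CAG TAT TAC ACC ATT CAA AGT GTT AGC GCG AGT ATG TTA AAC TAA GAA GGG TAT GGT GCA AGT CGA TGT TGA GTA GCC TCG ACT — ATG at 43, stop TAA at 52 → 12 nt.
Frame 2: AAT GGG ATC AGT ATT ACA CCA TTC AAA GTG TTA GCG CGA GTA TGT TAA ACT AAG AAG GGT ATG GTG CAA GTC GAT GTT GAG TAG CCT CGA CTC — ATG at 62, stop TAG at 83 → 24 nt.
Frame 3: ATG GGA TCA GTA TTA CAC CAT TCA AAG TGT TAG CGC GAG TAT GTT AAA CTA AGA AGG GTA TGG TGC AAG TCG ATG TTG AGT AGC CTC GAC — ATG at 3, stop TAG at 33 → 33 nt.
ORFs ≥ 11 codons: frame 3 3–35 (11 codons). Count = 1.

1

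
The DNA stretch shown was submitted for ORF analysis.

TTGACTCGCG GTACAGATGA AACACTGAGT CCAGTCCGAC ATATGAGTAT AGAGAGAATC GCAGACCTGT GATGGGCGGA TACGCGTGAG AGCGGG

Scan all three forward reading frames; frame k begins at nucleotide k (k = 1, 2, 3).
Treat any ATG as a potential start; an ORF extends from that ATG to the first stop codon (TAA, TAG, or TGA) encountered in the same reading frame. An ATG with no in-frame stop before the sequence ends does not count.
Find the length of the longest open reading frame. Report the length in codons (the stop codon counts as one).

Frame 1: TTG ACT CGC GGT ACA GAT GAA ACA CTG AGT CCA GTC CGA CAT ATG AGT ATA GAG AGA ATC GCA GAC CTG TGA TGG GCG GAT ACG CGT GAG AGC GGG — ATG at 43, stop TGA at 70 → 30 nt.
Frame 2: TGA CTC GCG GTA CAG ATG AAA CAC TGA GTC CAG TCC GAC ATA TGA GTA TAG AGA GAA TCG CAG ACC TGT GAT GGG CGG ATA CGC GTG AGA GCG — ATG at 17, stop TGA at 26 → 12 nt.
Frame 3: GAC TCG CGG TAC AGA TGA AAC ACT GAG TCC AGT CCG ACA TAT GAG TAT AGA GAG AAT CGC AGA CCT GTG ATG GGC GGA TAC GCG TGA GAG CGG — ATG at 72, stop TGA at 87 → 18 nt.
Longest: frame 1, positions 43–72, 30 nt = 10 codons = 9 aa. → 10 codons.

10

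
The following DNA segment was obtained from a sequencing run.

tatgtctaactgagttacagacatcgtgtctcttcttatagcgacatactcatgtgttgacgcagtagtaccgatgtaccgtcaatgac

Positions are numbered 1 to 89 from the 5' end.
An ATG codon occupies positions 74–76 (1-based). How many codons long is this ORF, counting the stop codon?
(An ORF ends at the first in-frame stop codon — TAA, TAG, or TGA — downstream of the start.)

Codons from position 74: ATG (74–76), TAC (77–79), CGT (80–82), CAA (83–85), TGA (86–88).
TGA is the first in-frame stop; that's 5 codons including the stop.

5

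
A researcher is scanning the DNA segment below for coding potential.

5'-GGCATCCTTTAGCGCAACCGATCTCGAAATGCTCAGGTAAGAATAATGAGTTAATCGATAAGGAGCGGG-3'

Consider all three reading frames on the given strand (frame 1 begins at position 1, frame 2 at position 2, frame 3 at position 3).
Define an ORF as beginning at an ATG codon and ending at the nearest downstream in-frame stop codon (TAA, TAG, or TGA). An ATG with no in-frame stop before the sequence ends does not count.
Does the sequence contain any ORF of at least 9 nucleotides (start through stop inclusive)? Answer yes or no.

yes

Frame 1: GGC ATC CTT TAG CGC AAC CGA TCT CGA AAT GCT CAG GTA AGA ATA ATG AGT TAA TCG ATA AGG AGC GGG — ATG at 46, stop TAA at 52 → 9 nt.
Frame 2: GCA TCC TTT AGC GCA ACC GAT CTC GAA ATG CTC AGG TAA GAA TAA TGA GTT AAT CGA TAA GGA GCG — ATG at 29, stop TAA at 38 → 12 nt.
Frame 3: CAT CCT TTA GCG CAA CCG ATC TCG AAA TGC TCA GGT AAG AAT AAT GAG TTA ATC GAT AAG GAG CGG — no ATG→stop ORF.
Frame 1 has an ORF of 9 nucleotides (positions 46–54) ≥ 9, so yes.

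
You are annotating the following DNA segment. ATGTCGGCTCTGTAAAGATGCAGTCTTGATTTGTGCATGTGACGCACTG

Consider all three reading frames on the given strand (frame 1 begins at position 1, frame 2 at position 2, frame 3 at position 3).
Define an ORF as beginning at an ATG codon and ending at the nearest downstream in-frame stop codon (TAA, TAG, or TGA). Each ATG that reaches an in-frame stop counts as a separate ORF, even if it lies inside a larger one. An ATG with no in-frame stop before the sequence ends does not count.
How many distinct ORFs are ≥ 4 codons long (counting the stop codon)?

Frame 1: ATG TCG GCT CTG TAA AGA TGC AGT CTT GAT TTG TGC ATG TGA CGC ACT — ATG at 1, stop TAA at 13 → 15 nt; ATG at 37, stop TGA at 40 → 6 nt.
Frame 2: TGT CGG CTC TGT AAA GAT GCA GTC TTG ATT TGT GCA TGT GAC GCA CTG — no ATG→stop ORF.
Frame 3: GTC GGC TCT GTA AAG ATG CAG TCT TGA TTT GTG CAT GTG ACG CAC — ATG at 18, stop TGA at 27 → 12 nt.
ORFs ≥ 4 codons: frame 1 1–15 (5 codons), frame 3 18–29 (4 codons). Count = 2.

2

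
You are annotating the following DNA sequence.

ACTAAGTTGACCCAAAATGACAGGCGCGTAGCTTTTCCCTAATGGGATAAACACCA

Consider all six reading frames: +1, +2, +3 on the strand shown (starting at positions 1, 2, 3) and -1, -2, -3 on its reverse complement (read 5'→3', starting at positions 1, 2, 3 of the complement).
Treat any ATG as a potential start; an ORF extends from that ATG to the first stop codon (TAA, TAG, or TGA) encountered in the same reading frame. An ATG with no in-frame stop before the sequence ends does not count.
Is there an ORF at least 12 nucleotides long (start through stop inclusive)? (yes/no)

Reverse complement (5'→3'): TGGTGTTTATCCCATTAGGGAAAAGCTACGCGCCTGTCATTTTGGGTCAACTTAGT
Frame +1: ACT AAG TTG ACC CAA AAT GAC AGG CGC GTA GCT TTT CCC TAA TGG GAT AAA CAC — no ATG→stop ORF.
Frame +2: CTA AGT TGA CCC AAA ATG ACA GGC GCG TAG CTT TTC CCT AAT GGG ATA AAC ACC — ATG at 17, stop TAG at 29 → 15 nt.
Frame +3: TAA GTT GAC CCA AAA TGA CAG GCG CGT AGC TTT TCC CTA ATG GGA TAA ACA CCA — ATG at 42, stop TAA at 48 → 9 nt.
Frame -1: TGG TGT TTA TCC CAT TAG GGA AAA GCT ACG CGC CTG TCA TTT TGG GTC AAC TTA — no ATG→stop ORF.
Frame -2: GGT GTT TAT CCC ATT AGG GAA AAG CTA CGC GCC TGT CAT TTT GGG TCA ACT TAG — no ATG→stop ORF.
Frame -3: GTG TTT ATC CCA TTA GGG AAA AGC TAC GCG CCT GTC ATT TTG GGT CAA CTT AGT — no ATG→stop ORF.
Frame +2 has an ORF of 15 nucleotides (positions 17–31) ≥ 12, so yes.

yes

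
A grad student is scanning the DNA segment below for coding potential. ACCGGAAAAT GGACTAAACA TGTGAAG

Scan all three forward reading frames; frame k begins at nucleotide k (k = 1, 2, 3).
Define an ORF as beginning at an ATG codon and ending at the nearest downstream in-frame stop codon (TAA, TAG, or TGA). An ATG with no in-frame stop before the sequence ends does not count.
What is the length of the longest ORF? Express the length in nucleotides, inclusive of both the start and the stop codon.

9

Frame 1: ACC GGA AAA TGG ACT AAA CAT GTG AAG — no ATG→stop ORF.
Frame 2: CCG GAA AAT GGA CTA AAC ATG TGA — ATG at 20, stop TGA at 23 → 6 nt.
Frame 3: CGG AAA ATG GAC TAA ACA TGT GAA — ATG at 9, stop TAA at 15 → 9 nt.
Longest: frame 3, positions 9–17, 9 nt = 3 codons = 2 aa. → 9 nucleotides.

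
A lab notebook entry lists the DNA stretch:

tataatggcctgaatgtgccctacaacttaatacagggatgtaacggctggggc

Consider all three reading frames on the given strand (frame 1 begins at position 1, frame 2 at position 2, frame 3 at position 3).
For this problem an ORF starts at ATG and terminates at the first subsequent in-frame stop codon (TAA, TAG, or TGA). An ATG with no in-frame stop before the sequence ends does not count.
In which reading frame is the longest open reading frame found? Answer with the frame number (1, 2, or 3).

Frame 1: TAT AAT GGC CTG AAT GTG CCC TAC AAC TTA ATA CAG GGA TGT AAC GGC TGG GGC — no ATG→stop ORF.
Frame 2: ATA ATG GCC TGA ATG TGC CCT ACA ACT TAA TAC AGG GAT GTA ACG GCT GGG — ATG at 5, stop TGA at 11 → 9 nt; ATG at 14, stop TAA at 29 → 18 nt.
Frame 3: TAA TGG CCT GAA TGT GCC CTA CAA CTT AAT ACA GGG ATG TAA CGG CTG GGG — ATG at 39, stop TAA at 42 → 6 nt.
Longest ORF is 18 nt in frame 2 (positions 14–31).

2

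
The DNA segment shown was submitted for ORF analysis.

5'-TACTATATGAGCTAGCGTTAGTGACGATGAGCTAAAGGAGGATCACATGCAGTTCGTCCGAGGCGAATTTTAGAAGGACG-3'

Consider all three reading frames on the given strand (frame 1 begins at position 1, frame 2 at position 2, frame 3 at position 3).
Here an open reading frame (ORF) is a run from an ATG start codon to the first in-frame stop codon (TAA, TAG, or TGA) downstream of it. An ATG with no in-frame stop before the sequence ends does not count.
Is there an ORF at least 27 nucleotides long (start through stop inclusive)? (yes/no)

Frame 1: TAC TAT ATG AGC TAG CGT TAG TGA CGA TGA GCT AAA GGA GGA TCA CAT GCA GTT CGT CCG AGG CGA ATT TTA GAA GGA — ATG at 7, stop TAG at 13 → 9 nt.
Frame 2: ACT ATA TGA GCT AGC GTT AGT GAC GAT GAG CTA AAG GAG GAT CAC ATG CAG TTC GTC CGA GGC GAA TTT TAG AAG GAC — ATG at 47, stop TAG at 71 → 27 nt.
Frame 3: CTA TAT GAG CTA GCG TTA GTG ACG ATG AGC TAA AGG AGG ATC ACA TGC AGT TCG TCC GAG GCG AAT TTT AGA AGG ACG — ATG at 27, stop TAA at 33 → 9 nt.
Frame 2 has an ORF of 27 nucleotides (positions 47–73) ≥ 27, so yes.

yes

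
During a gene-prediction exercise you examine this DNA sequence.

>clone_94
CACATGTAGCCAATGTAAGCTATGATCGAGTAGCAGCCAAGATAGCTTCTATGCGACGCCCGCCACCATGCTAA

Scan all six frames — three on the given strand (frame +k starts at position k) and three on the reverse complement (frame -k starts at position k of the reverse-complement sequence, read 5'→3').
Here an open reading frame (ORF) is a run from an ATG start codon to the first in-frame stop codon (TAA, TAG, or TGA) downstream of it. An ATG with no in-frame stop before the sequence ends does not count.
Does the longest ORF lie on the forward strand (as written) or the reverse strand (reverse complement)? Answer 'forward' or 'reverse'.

Reverse complement (5'→3'): TTAGCATGGTGGCGGGCGTCGCATAGAAGCTATCTTGGCTGCTACTCGATCATAGCTTACATTGGCTACATGTG
Frame +1: CAC ATG TAG CCA ATG TAA GCT ATG ATC GAG TAG CAG CCA AGA TAG CTT CTA TGC GAC GCC CGC CAC CAT GCT — ATG at 4, stop TAG at 7 → 6 nt; ATG at 13, stop TAA at 16 → 6 nt; ATG at 22, stop TAG at 31 → 12 nt.
Frame +2: ACA TGT AGC CAA TGT AAG CTA TGA TCG AGT AGC AGC CAA GAT AGC TTC TAT GCG ACG CCC GCC ACC ATG CTA — no ATG→stop ORF.
Frame +3: CAT GTA GCC AAT GTA AGC TAT GAT CGA GTA GCA GCC AAG ATA GCT TCT ATG CGA CGC CCG CCA CCA TGC TAA — ATG at 51, stop TAA at 72 → 24 nt.
Frame -1: TTA GCA TGG TGG CGG GCG TCG CAT AGA AGC TAT CTT GGC TGC TAC TCG ATC ATA GCT TAC ATT GGC TAC ATG — no ATG→stop ORF.
Frame -2: TAG CAT GGT GGC GGG CGT CGC ATA GAA GCT ATC TTG GCT GCT ACT CGA TCA TAG CTT ACA TTG GCT ACA TGT — no ATG→stop ORF.
Frame -3: AGC ATG GTG GCG GGC GTC GCA TAG AAG CTA TCT TGG CTG CTA CTC GAT CAT AGC TTA CAT TGG CTA CAT GTG — ATG at 6, stop TAG at 24 → 21 nt.
Forward-strand max 24 nt; reverse-strand max 21 nt. The forward strand has the longer ORF.

forward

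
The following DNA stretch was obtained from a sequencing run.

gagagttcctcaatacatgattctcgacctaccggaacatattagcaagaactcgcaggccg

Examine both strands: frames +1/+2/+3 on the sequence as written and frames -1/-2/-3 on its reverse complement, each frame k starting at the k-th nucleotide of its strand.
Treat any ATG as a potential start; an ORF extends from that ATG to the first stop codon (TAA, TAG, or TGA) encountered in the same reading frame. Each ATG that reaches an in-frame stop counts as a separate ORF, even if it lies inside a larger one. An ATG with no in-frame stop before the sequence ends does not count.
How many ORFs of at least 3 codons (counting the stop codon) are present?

2

Reverse complement (5'→3'): CGGCCTGCGAGTTCTTGCTAATATGTTCCGGTAGGTCGAGAATCATGTATTGAGGAACTCTC
Frame +1: GAG AGT TCC TCA ATA CAT GAT TCT CGA CCT ACC GGA ACA TAT TAG CAA GAA CTC GCA GGC — no ATG→stop ORF.
Frame +2: AGA GTT CCT CAA TAC ATG ATT CTC GAC CTA CCG GAA CAT ATT AGC AAG AAC TCG CAG GCC — no ATG→stop ORF.
Frame +3: GAG TTC CTC AAT ACA TGA TTC TCG ACC TAC CGG AAC ATA TTA GCA AGA ACT CGC AGG CCG — no ATG→stop ORF.
Frame -1: CGG CCT GCG AGT TCT TGC TAA TAT GTT CCG GTA GGT CGA GAA TCA TGT ATT GAG GAA CTC — no ATG→stop ORF.
Frame -2: GGC CTG CGA GTT CTT GCT AAT ATG TTC CGG TAG GTC GAG AAT CAT GTA TTG AGG AAC TCT — ATG at 23, stop TAG at 32 → 12 nt.
Frame -3: GCC TGC GAG TTC TTG CTA ATA TGT TCC GGT AGG TCG AGA ATC ATG TAT TGA GGA ACT CTC — ATG at 45, stop TGA at 51 → 9 nt.
ORFs ≥ 3 codons: frame -2 23–34 (4 codons), frame -3 45–53 (3 codons). Count = 2.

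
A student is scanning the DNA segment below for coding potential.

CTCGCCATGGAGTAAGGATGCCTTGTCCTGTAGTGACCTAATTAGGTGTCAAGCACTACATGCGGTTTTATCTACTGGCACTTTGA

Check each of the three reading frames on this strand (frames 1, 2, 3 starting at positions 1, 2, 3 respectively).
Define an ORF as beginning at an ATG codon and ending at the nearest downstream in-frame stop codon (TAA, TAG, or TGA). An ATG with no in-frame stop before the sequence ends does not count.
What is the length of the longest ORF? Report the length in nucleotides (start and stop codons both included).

Frame 1: CTC GCC ATG GAG TAA GGA TGC CTT GTC CTG TAG TGA CCT AAT TAG GTG TCA AGC ACT ACA TGC GGT TTT ATC TAC TGG CAC TTT — ATG at 7, stop TAA at 13 → 9 nt.
Frame 2: TCG CCA TGG AGT AAG GAT GCC TTG TCC TGT AGT GAC CTA ATT AGG TGT CAA GCA CTA CAT GCG GTT TTA TCT ACT GGC ACT TTG — no ATG→stop ORF.
Frame 3: CGC CAT GGA GTA AGG ATG CCT TGT CCT GTA GTG ACC TAA TTA GGT GTC AAG CAC TAC ATG CGG TTT TAT CTA CTG GCA CTT TGA — ATG at 18, stop TAA at 39 → 24 nt; ATG at 60, stop TGA at 84 → 27 nt.
Longest: frame 3, positions 60–86, 27 nt = 9 codons = 8 aa. → 27 nucleotides.

27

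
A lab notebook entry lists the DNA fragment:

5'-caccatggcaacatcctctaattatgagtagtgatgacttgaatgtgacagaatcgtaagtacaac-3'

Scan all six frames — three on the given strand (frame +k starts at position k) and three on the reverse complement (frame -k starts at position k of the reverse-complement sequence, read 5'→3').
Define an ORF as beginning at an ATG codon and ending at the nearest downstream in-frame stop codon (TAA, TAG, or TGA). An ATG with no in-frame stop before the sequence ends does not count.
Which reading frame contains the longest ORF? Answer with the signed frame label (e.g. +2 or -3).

Reverse complement (5'→3'): GTTGTACTTACGATTCTGTCACATTCAAGTCATCACTACTCATAATTAGAGGATGTTGCCATGGTG
Frame +1: CAC CAT GGC AAC ATC CTC TAA TTA TGA GTA GTG ATG ACT TGA ATG TGA CAG AAT CGT AAG TAC AAC — ATG at 34, stop TGA at 40 → 9 nt; ATG at 43, stop TGA at 46 → 6 nt.
Frame +2: ACC ATG GCA ACA TCC TCT AAT TAT GAG TAG TGA TGA CTT GAA TGT GAC AGA ATC GTA AGT ACA — ATG at 5, stop TAG at 29 → 27 nt.
Frame +3: CCA TGG CAA CAT CCT CTA ATT ATG AGT AGT GAT GAC TTG AAT GTG ACA GAA TCG TAA GTA CAA — ATG at 24, stop TAA at 57 → 36 nt.
Frame -1: GTT GTA CTT ACG ATT CTG TCA CAT TCA AGT CAT CAC TAC TCA TAA TTA GAG GAT GTT GCC ATG GTG — no ATG→stop ORF.
Frame -2: TTG TAC TTA CGA TTC TGT CAC ATT CAA GTC ATC ACT ACT CAT AAT TAG AGG ATG TTG CCA TGG — no ATG→stop ORF.
Frame -3: TGT ACT TAC GAT TCT GTC ACA TTC AAG TCA TCA CTA CTC ATA ATT AGA GGA TGT TGC CAT GGT — no ATG→stop ORF.
Longest ORF is 36 nt in frame +3 (positions 24–59).

+3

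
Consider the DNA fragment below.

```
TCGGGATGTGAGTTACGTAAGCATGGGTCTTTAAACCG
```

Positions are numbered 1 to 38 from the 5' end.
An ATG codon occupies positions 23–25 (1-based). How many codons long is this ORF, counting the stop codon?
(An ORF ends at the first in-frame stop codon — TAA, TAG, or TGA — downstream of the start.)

Codons from position 23: ATG (23–25), GGT (26–28), CTT (29–31), TAA (32–34).
TAA is the first in-frame stop; that's 4 codons including the stop.

4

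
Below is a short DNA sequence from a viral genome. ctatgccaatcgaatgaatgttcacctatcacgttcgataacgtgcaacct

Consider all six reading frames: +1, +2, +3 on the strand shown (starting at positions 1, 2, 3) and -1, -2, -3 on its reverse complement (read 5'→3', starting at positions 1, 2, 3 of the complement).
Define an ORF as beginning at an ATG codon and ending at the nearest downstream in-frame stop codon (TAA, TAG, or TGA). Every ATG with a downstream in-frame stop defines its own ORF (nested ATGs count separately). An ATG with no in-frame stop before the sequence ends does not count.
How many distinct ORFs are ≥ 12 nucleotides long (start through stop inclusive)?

2

Reverse complement (5'→3'): AGGTTGCACGTTATCGAACGTGATAGGTGAACATTCATTCGATTGGCATAG
Frame +1: CTA TGC CAA TCG AAT GAA TGT TCA CCT ATC ACG TTC GAT AAC GTG CAA CCT — no ATG→stop ORF.
Frame +2: TAT GCC AAT CGA ATG AAT GTT CAC CTA TCA CGT TCG ATA ACG TGC AAC — no ATG→stop ORF.
Frame +3: ATG CCA ATC GAA TGA ATG TTC ACC TAT CAC GTT CGA TAA CGT GCA ACC — ATG at 3, stop TGA at 15 → 15 nt; ATG at 18, stop TAA at 39 → 24 nt.
Frame -1: AGG TTG CAC GTT ATC GAA CGT GAT AGG TGA ACA TTC ATT CGA TTG GCA TAG — no ATG→stop ORF.
Frame -2: GGT TGC ACG TTA TCG AAC GTG ATA GGT GAA CAT TCA TTC GAT TGG CAT — no ATG→stop ORF.
Frame -3: GTT GCA CGT TAT CGA ACG TGA TAG GTG AAC ATT CAT TCG ATT GGC ATA — no ATG→stop ORF.
ORFs ≥ 12 nucleotides: frame +3 3–17 (15 nucleotides), frame +3 18–41 (24 nucleotides). Count = 2.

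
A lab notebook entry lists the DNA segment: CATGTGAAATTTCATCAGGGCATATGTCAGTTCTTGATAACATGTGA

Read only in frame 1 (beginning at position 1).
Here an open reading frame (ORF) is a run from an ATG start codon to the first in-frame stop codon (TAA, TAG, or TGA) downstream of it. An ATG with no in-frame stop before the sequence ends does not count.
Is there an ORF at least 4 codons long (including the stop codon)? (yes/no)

no

Frame 1: CAT GTG AAA TTT CAT CAG GGC ATA TGT CAG TTC TTG ATA ACA TGT — no ATG→stop ORF.
Largest ORF found is 0 codons < 4, so no.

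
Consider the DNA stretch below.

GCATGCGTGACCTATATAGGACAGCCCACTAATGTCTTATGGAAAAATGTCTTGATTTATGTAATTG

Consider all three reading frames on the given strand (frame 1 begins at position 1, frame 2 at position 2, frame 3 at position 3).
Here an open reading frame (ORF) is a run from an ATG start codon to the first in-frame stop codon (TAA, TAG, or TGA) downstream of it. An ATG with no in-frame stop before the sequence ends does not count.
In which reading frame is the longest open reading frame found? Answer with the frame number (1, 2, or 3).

Frame 1: GCA TGC GTG ACC TAT ATA GGA CAG CCC ACT AAT GTC TTA TGG AAA AAT GTC TTG ATT TAT GTA ATT — no ATG→stop ORF.
Frame 2: CAT GCG TGA CCT ATA TAG GAC AGC CCA CTA ATG TCT TAT GGA AAA ATG TCT TGA TTT ATG TAA TTG — ATG at 32, stop TGA at 53 → 24 nt; ATG at 47, stop TGA at 53 → 9 nt; ATG at 59, stop TAA at 62 → 6 nt.
Frame 3: ATG CGT GAC CTA TAT AGG ACA GCC CAC TAA TGT CTT ATG GAA AAA TGT CTT GAT TTA TGT AAT — ATG at 3, stop TAA at 30 → 30 nt.
Longest ORF is 30 nt in frame 3 (positions 3–32).

3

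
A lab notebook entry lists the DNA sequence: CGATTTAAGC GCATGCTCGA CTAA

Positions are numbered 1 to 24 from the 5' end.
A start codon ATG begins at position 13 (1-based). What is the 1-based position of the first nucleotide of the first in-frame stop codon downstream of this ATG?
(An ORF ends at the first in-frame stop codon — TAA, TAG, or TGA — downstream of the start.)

22

Codons from position 13: ATG (13–15), CTC (16–18), GAC (19–21), TAA (22–24).
TAA is a stop codon; it begins at position 22.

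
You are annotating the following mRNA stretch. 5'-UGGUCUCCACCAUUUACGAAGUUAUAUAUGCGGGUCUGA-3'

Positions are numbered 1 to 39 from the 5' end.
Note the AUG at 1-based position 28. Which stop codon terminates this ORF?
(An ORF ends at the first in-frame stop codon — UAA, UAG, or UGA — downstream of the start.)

UGA

Codons from position 28: AUG (28–30), CGG (31–33), GUC (34–36), UGA (37–39).
The first in-frame stop codon is UGA.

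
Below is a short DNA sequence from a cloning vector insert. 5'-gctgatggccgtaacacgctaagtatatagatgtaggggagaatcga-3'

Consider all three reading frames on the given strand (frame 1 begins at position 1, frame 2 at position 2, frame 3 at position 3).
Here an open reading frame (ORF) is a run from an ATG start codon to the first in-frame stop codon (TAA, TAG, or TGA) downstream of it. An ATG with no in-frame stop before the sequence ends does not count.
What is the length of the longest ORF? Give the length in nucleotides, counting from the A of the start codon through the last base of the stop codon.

Frame 1: GCT GAT GGC CGT AAC ACG CTA AGT ATA TAG ATG TAG GGG AGA ATC — ATG at 31, stop TAG at 34 → 6 nt.
Frame 2: CTG ATG GCC GTA ACA CGC TAA GTA TAT AGA TGT AGG GGA GAA TCG — ATG at 5, stop TAA at 20 → 18 nt.
Frame 3: TGA TGG CCG TAA CAC GCT AAG TAT ATA GAT GTA GGG GAG AAT CGA — no ATG→stop ORF.
Longest: frame 2, positions 5–22, 18 nt = 6 codons = 5 aa. → 18 nucleotides.

18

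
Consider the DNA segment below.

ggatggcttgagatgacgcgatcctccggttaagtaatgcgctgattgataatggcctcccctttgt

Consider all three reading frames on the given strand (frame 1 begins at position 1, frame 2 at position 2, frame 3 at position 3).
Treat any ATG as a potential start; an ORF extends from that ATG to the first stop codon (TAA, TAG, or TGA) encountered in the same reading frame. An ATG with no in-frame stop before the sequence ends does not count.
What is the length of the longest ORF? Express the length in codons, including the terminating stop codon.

7

Frame 1: GGA TGG CTT GAG ATG ACG CGA TCC TCC GGT TAA GTA ATG CGC TGA TTG ATA ATG GCC TCC CCT TTG — ATG at 13, stop TAA at 31 → 21 nt; ATG at 37, stop TGA at 43 → 9 nt.
Frame 2: GAT GGC TTG AGA TGA CGC GAT CCT CCG GTT AAG TAA TGC GCT GAT TGA TAA TGG CCT CCC CTT TGT — no ATG→stop ORF.
Frame 3: ATG GCT TGA GAT GAC GCG ATC CTC CGG TTA AGT AAT GCG CTG ATT GAT AAT GGC CTC CCC TTT — ATG at 3, stop TGA at 9 → 9 nt.
Longest: frame 1, positions 13–33, 21 nt = 7 codons = 6 aa. → 7 codons.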